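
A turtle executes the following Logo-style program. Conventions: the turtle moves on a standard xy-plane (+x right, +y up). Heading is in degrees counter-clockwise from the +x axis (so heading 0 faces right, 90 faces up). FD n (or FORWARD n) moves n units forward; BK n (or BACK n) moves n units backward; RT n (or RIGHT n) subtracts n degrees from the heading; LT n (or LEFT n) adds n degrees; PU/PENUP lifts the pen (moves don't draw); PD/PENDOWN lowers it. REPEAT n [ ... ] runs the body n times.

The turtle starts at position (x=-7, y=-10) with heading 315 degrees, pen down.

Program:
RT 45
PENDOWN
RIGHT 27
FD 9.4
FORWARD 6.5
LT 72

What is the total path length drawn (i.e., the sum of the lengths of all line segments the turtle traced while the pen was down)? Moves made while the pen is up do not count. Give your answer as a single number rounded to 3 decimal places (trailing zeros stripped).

Executing turtle program step by step:
Start: pos=(-7,-10), heading=315, pen down
RT 45: heading 315 -> 270
PD: pen down
RT 27: heading 270 -> 243
FD 9.4: (-7,-10) -> (-11.268,-18.375) [heading=243, draw]
FD 6.5: (-11.268,-18.375) -> (-14.218,-24.167) [heading=243, draw]
LT 72: heading 243 -> 315
Final: pos=(-14.218,-24.167), heading=315, 2 segment(s) drawn

Segment lengths:
  seg 1: (-7,-10) -> (-11.268,-18.375), length = 9.4
  seg 2: (-11.268,-18.375) -> (-14.218,-24.167), length = 6.5
Total = 15.9

Answer: 15.9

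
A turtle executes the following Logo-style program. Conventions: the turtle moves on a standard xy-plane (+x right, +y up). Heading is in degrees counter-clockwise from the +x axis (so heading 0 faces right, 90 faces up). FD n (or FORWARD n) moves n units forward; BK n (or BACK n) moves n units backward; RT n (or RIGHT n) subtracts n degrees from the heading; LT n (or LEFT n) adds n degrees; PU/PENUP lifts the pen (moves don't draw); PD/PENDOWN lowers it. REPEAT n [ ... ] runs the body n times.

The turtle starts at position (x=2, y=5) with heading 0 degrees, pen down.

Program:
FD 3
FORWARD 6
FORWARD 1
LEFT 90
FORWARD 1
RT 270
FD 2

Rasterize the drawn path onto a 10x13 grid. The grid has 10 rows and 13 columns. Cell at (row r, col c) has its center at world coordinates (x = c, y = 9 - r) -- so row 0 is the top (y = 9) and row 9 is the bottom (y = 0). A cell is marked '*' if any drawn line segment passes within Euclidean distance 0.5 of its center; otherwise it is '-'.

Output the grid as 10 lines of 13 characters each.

Segment 0: (2,5) -> (5,5)
Segment 1: (5,5) -> (11,5)
Segment 2: (11,5) -> (12,5)
Segment 3: (12,5) -> (12,6)
Segment 4: (12,6) -> (10,6)

Answer: -------------
-------------
-------------
----------***
--***********
-------------
-------------
-------------
-------------
-------------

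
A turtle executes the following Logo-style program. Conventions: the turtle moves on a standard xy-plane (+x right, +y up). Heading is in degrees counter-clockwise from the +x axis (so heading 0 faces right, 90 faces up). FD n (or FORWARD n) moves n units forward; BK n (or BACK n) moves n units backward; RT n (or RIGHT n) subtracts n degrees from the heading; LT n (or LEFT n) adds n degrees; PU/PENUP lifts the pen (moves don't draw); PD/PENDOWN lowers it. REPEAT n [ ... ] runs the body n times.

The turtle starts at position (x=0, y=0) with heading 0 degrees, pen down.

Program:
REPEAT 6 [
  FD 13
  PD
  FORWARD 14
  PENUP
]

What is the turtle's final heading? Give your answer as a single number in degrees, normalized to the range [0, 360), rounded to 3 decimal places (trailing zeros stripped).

Executing turtle program step by step:
Start: pos=(0,0), heading=0, pen down
REPEAT 6 [
  -- iteration 1/6 --
  FD 13: (0,0) -> (13,0) [heading=0, draw]
  PD: pen down
  FD 14: (13,0) -> (27,0) [heading=0, draw]
  PU: pen up
  -- iteration 2/6 --
  FD 13: (27,0) -> (40,0) [heading=0, move]
  PD: pen down
  FD 14: (40,0) -> (54,0) [heading=0, draw]
  PU: pen up
  -- iteration 3/6 --
  FD 13: (54,0) -> (67,0) [heading=0, move]
  PD: pen down
  FD 14: (67,0) -> (81,0) [heading=0, draw]
  PU: pen up
  -- iteration 4/6 --
  FD 13: (81,0) -> (94,0) [heading=0, move]
  PD: pen down
  FD 14: (94,0) -> (108,0) [heading=0, draw]
  PU: pen up
  -- iteration 5/6 --
  FD 13: (108,0) -> (121,0) [heading=0, move]
  PD: pen down
  FD 14: (121,0) -> (135,0) [heading=0, draw]
  PU: pen up
  -- iteration 6/6 --
  FD 13: (135,0) -> (148,0) [heading=0, move]
  PD: pen down
  FD 14: (148,0) -> (162,0) [heading=0, draw]
  PU: pen up
]
Final: pos=(162,0), heading=0, 7 segment(s) drawn

Answer: 0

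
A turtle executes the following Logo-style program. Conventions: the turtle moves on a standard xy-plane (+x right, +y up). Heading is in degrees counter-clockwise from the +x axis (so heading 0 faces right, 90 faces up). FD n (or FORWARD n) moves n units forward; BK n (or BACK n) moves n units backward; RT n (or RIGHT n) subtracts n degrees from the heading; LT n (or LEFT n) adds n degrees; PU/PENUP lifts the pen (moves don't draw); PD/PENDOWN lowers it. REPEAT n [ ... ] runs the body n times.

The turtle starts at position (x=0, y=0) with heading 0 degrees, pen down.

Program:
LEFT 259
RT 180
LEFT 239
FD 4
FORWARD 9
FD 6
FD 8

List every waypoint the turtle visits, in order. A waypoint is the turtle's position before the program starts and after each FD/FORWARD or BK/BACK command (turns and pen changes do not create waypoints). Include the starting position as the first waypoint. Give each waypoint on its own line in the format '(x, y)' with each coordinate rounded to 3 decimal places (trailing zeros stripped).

Executing turtle program step by step:
Start: pos=(0,0), heading=0, pen down
LT 259: heading 0 -> 259
RT 180: heading 259 -> 79
LT 239: heading 79 -> 318
FD 4: (0,0) -> (2.973,-2.677) [heading=318, draw]
FD 9: (2.973,-2.677) -> (9.661,-8.699) [heading=318, draw]
FD 6: (9.661,-8.699) -> (14.12,-12.713) [heading=318, draw]
FD 8: (14.12,-12.713) -> (20.065,-18.067) [heading=318, draw]
Final: pos=(20.065,-18.067), heading=318, 4 segment(s) drawn
Waypoints (5 total):
(0, 0)
(2.973, -2.677)
(9.661, -8.699)
(14.12, -12.713)
(20.065, -18.067)

Answer: (0, 0)
(2.973, -2.677)
(9.661, -8.699)
(14.12, -12.713)
(20.065, -18.067)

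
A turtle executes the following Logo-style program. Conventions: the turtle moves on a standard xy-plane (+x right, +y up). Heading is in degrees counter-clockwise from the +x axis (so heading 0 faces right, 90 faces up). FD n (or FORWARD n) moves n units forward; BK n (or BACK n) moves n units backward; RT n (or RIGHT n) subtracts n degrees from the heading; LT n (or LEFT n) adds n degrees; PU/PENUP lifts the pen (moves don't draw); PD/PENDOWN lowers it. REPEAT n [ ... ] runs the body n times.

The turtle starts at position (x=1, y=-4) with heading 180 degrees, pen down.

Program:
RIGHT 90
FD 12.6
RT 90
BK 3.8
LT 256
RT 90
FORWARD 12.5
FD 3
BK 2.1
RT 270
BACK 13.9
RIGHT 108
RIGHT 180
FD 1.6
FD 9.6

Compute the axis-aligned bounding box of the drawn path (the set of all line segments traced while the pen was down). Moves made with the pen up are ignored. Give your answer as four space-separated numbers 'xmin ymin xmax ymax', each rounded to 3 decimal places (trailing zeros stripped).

Executing turtle program step by step:
Start: pos=(1,-4), heading=180, pen down
RT 90: heading 180 -> 90
FD 12.6: (1,-4) -> (1,8.6) [heading=90, draw]
RT 90: heading 90 -> 0
BK 3.8: (1,8.6) -> (-2.8,8.6) [heading=0, draw]
LT 256: heading 0 -> 256
RT 90: heading 256 -> 166
FD 12.5: (-2.8,8.6) -> (-14.929,11.624) [heading=166, draw]
FD 3: (-14.929,11.624) -> (-17.84,12.35) [heading=166, draw]
BK 2.1: (-17.84,12.35) -> (-15.802,11.842) [heading=166, draw]
RT 270: heading 166 -> 256
BK 13.9: (-15.802,11.842) -> (-12.439,25.329) [heading=256, draw]
RT 108: heading 256 -> 148
RT 180: heading 148 -> 328
FD 1.6: (-12.439,25.329) -> (-11.082,24.481) [heading=328, draw]
FD 9.6: (-11.082,24.481) -> (-2.941,19.394) [heading=328, draw]
Final: pos=(-2.941,19.394), heading=328, 8 segment(s) drawn

Segment endpoints: x in {-17.84, -15.802, -14.929, -12.439, -11.082, -2.941, -2.8, 1, 1}, y in {-4, 8.6, 11.624, 11.842, 12.35, 19.394, 24.481, 25.329}
xmin=-17.84, ymin=-4, xmax=1, ymax=25.329

Answer: -17.84 -4 1 25.329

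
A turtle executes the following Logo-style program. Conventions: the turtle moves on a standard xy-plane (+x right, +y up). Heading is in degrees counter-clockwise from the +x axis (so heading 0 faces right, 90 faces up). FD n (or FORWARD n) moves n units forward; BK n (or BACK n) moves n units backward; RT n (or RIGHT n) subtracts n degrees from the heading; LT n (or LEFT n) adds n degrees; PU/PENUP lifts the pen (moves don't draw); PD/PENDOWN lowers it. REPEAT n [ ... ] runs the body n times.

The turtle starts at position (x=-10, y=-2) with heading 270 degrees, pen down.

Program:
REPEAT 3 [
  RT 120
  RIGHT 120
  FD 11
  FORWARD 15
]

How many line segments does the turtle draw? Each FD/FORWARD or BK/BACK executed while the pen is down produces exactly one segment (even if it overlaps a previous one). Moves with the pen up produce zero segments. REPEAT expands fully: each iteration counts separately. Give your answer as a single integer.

Answer: 6

Derivation:
Executing turtle program step by step:
Start: pos=(-10,-2), heading=270, pen down
REPEAT 3 [
  -- iteration 1/3 --
  RT 120: heading 270 -> 150
  RT 120: heading 150 -> 30
  FD 11: (-10,-2) -> (-0.474,3.5) [heading=30, draw]
  FD 15: (-0.474,3.5) -> (12.517,11) [heading=30, draw]
  -- iteration 2/3 --
  RT 120: heading 30 -> 270
  RT 120: heading 270 -> 150
  FD 11: (12.517,11) -> (2.99,16.5) [heading=150, draw]
  FD 15: (2.99,16.5) -> (-10,24) [heading=150, draw]
  -- iteration 3/3 --
  RT 120: heading 150 -> 30
  RT 120: heading 30 -> 270
  FD 11: (-10,24) -> (-10,13) [heading=270, draw]
  FD 15: (-10,13) -> (-10,-2) [heading=270, draw]
]
Final: pos=(-10,-2), heading=270, 6 segment(s) drawn
Segments drawn: 6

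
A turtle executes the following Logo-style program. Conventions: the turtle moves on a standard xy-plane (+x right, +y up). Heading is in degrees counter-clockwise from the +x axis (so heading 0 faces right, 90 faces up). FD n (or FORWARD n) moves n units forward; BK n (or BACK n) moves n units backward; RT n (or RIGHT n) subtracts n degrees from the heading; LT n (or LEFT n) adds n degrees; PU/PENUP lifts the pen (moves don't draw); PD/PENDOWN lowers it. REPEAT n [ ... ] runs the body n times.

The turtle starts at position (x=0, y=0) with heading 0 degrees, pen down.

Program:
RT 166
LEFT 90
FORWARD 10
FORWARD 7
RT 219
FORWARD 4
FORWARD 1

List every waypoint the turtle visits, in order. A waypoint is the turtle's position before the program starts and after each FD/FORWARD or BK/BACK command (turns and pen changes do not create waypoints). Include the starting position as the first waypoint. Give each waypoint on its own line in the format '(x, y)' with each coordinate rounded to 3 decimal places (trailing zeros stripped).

Answer: (0, 0)
(2.419, -9.703)
(4.113, -16.495)
(5.803, -12.87)
(6.226, -11.963)

Derivation:
Executing turtle program step by step:
Start: pos=(0,0), heading=0, pen down
RT 166: heading 0 -> 194
LT 90: heading 194 -> 284
FD 10: (0,0) -> (2.419,-9.703) [heading=284, draw]
FD 7: (2.419,-9.703) -> (4.113,-16.495) [heading=284, draw]
RT 219: heading 284 -> 65
FD 4: (4.113,-16.495) -> (5.803,-12.87) [heading=65, draw]
FD 1: (5.803,-12.87) -> (6.226,-11.963) [heading=65, draw]
Final: pos=(6.226,-11.963), heading=65, 4 segment(s) drawn
Waypoints (5 total):
(0, 0)
(2.419, -9.703)
(4.113, -16.495)
(5.803, -12.87)
(6.226, -11.963)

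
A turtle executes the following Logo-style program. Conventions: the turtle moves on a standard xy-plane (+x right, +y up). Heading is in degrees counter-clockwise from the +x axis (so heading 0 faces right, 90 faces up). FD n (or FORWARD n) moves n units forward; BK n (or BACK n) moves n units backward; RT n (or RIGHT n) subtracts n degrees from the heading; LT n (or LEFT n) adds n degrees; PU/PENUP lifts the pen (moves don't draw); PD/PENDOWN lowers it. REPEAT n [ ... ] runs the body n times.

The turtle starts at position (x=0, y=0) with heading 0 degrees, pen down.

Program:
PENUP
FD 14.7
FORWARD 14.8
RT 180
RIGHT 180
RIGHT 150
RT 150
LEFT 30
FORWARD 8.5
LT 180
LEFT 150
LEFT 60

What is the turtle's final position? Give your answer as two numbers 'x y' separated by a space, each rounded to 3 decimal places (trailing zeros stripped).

Executing turtle program step by step:
Start: pos=(0,0), heading=0, pen down
PU: pen up
FD 14.7: (0,0) -> (14.7,0) [heading=0, move]
FD 14.8: (14.7,0) -> (29.5,0) [heading=0, move]
RT 180: heading 0 -> 180
RT 180: heading 180 -> 0
RT 150: heading 0 -> 210
RT 150: heading 210 -> 60
LT 30: heading 60 -> 90
FD 8.5: (29.5,0) -> (29.5,8.5) [heading=90, move]
LT 180: heading 90 -> 270
LT 150: heading 270 -> 60
LT 60: heading 60 -> 120
Final: pos=(29.5,8.5), heading=120, 0 segment(s) drawn

Answer: 29.5 8.5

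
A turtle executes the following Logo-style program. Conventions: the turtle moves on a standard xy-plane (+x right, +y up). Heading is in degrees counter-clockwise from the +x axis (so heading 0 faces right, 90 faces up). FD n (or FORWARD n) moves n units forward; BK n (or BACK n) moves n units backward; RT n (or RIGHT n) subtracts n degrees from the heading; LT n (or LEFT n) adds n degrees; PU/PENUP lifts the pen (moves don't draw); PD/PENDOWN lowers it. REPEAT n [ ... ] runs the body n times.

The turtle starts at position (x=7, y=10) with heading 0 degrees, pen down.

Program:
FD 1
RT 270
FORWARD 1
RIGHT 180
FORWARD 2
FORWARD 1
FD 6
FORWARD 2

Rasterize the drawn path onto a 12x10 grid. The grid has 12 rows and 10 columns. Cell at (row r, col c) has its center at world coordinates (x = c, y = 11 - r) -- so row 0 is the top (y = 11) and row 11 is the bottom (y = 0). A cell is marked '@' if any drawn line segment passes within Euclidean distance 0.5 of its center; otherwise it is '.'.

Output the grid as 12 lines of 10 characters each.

Segment 0: (7,10) -> (8,10)
Segment 1: (8,10) -> (8,11)
Segment 2: (8,11) -> (8,9)
Segment 3: (8,9) -> (8,8)
Segment 4: (8,8) -> (8,2)
Segment 5: (8,2) -> (8,0)

Answer: ........@.
.......@@.
........@.
........@.
........@.
........@.
........@.
........@.
........@.
........@.
........@.
........@.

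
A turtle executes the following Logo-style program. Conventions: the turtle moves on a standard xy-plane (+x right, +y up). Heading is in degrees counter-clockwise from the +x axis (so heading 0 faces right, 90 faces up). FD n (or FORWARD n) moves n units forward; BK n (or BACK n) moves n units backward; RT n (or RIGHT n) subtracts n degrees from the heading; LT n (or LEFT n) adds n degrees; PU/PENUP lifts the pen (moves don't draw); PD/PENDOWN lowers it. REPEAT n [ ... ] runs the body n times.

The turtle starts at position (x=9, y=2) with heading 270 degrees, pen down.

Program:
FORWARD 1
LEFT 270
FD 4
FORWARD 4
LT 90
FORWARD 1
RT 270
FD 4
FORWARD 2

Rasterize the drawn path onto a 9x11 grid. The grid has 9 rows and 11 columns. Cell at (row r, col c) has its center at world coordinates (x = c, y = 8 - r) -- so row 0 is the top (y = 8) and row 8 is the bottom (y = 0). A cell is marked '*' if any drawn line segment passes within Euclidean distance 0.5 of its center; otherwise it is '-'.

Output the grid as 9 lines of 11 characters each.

Segment 0: (9,2) -> (9,1)
Segment 1: (9,1) -> (5,1)
Segment 2: (5,1) -> (1,1)
Segment 3: (1,1) -> (1,0)
Segment 4: (1,0) -> (5,0)
Segment 5: (5,0) -> (7,0)

Answer: -----------
-----------
-----------
-----------
-----------
-----------
---------*-
-*********-
-*******---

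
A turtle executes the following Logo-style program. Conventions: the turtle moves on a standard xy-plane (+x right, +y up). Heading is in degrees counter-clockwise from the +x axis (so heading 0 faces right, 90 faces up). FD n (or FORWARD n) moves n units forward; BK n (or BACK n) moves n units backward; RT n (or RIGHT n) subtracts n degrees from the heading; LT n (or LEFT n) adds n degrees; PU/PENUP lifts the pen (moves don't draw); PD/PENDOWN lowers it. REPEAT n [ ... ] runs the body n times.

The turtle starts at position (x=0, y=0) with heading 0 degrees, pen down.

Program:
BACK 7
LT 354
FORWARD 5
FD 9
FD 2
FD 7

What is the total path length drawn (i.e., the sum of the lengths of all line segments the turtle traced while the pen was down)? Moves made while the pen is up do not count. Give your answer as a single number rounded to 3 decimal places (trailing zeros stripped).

Executing turtle program step by step:
Start: pos=(0,0), heading=0, pen down
BK 7: (0,0) -> (-7,0) [heading=0, draw]
LT 354: heading 0 -> 354
FD 5: (-7,0) -> (-2.027,-0.523) [heading=354, draw]
FD 9: (-2.027,-0.523) -> (6.923,-1.463) [heading=354, draw]
FD 2: (6.923,-1.463) -> (8.912,-1.672) [heading=354, draw]
FD 7: (8.912,-1.672) -> (15.874,-2.404) [heading=354, draw]
Final: pos=(15.874,-2.404), heading=354, 5 segment(s) drawn

Segment lengths:
  seg 1: (0,0) -> (-7,0), length = 7
  seg 2: (-7,0) -> (-2.027,-0.523), length = 5
  seg 3: (-2.027,-0.523) -> (6.923,-1.463), length = 9
  seg 4: (6.923,-1.463) -> (8.912,-1.672), length = 2
  seg 5: (8.912,-1.672) -> (15.874,-2.404), length = 7
Total = 30

Answer: 30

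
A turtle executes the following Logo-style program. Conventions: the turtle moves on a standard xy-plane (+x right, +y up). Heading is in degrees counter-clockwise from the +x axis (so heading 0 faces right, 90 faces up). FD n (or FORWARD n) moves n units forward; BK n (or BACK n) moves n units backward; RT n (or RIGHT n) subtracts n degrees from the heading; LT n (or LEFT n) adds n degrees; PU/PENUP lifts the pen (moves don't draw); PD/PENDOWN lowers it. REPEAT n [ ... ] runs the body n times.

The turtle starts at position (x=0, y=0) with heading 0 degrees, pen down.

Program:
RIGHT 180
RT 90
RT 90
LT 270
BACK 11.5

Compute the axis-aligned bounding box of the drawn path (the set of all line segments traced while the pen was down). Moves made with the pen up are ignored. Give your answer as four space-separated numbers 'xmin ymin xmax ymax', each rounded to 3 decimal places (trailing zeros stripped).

Executing turtle program step by step:
Start: pos=(0,0), heading=0, pen down
RT 180: heading 0 -> 180
RT 90: heading 180 -> 90
RT 90: heading 90 -> 0
LT 270: heading 0 -> 270
BK 11.5: (0,0) -> (0,11.5) [heading=270, draw]
Final: pos=(0,11.5), heading=270, 1 segment(s) drawn

Segment endpoints: x in {0, 0}, y in {0, 11.5}
xmin=0, ymin=0, xmax=0, ymax=11.5

Answer: 0 0 0 11.5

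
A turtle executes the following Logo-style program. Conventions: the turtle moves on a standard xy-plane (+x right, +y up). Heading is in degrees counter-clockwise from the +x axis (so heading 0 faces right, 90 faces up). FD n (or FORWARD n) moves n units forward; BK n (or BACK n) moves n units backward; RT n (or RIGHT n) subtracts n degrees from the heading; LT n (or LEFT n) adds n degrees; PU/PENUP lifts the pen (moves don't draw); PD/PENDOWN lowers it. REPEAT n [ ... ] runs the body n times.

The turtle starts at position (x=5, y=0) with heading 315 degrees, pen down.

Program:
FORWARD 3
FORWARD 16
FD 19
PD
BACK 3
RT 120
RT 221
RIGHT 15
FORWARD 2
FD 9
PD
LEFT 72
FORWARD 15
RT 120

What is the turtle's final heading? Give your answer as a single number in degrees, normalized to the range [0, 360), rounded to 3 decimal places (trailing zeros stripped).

Answer: 271

Derivation:
Executing turtle program step by step:
Start: pos=(5,0), heading=315, pen down
FD 3: (5,0) -> (7.121,-2.121) [heading=315, draw]
FD 16: (7.121,-2.121) -> (18.435,-13.435) [heading=315, draw]
FD 19: (18.435,-13.435) -> (31.87,-26.87) [heading=315, draw]
PD: pen down
BK 3: (31.87,-26.87) -> (29.749,-24.749) [heading=315, draw]
RT 120: heading 315 -> 195
RT 221: heading 195 -> 334
RT 15: heading 334 -> 319
FD 2: (29.749,-24.749) -> (31.258,-26.061) [heading=319, draw]
FD 9: (31.258,-26.061) -> (38.051,-31.965) [heading=319, draw]
PD: pen down
LT 72: heading 319 -> 31
FD 15: (38.051,-31.965) -> (50.908,-24.24) [heading=31, draw]
RT 120: heading 31 -> 271
Final: pos=(50.908,-24.24), heading=271, 7 segment(s) drawn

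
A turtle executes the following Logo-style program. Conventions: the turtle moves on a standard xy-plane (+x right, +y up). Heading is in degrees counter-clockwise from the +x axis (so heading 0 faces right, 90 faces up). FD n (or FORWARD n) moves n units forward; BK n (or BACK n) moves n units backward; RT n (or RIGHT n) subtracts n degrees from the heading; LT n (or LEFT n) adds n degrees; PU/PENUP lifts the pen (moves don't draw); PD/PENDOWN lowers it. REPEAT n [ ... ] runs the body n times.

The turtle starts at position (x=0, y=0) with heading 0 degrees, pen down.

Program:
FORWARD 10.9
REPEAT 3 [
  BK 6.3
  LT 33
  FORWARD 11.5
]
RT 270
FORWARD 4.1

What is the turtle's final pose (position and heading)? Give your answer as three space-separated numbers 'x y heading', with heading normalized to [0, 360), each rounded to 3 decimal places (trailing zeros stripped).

Executing turtle program step by step:
Start: pos=(0,0), heading=0, pen down
FD 10.9: (0,0) -> (10.9,0) [heading=0, draw]
REPEAT 3 [
  -- iteration 1/3 --
  BK 6.3: (10.9,0) -> (4.6,0) [heading=0, draw]
  LT 33: heading 0 -> 33
  FD 11.5: (4.6,0) -> (14.245,6.263) [heading=33, draw]
  -- iteration 2/3 --
  BK 6.3: (14.245,6.263) -> (8.961,2.832) [heading=33, draw]
  LT 33: heading 33 -> 66
  FD 11.5: (8.961,2.832) -> (13.639,13.338) [heading=66, draw]
  -- iteration 3/3 --
  BK 6.3: (13.639,13.338) -> (11.076,7.583) [heading=66, draw]
  LT 33: heading 66 -> 99
  FD 11.5: (11.076,7.583) -> (9.277,18.941) [heading=99, draw]
]
RT 270: heading 99 -> 189
FD 4.1: (9.277,18.941) -> (5.228,18.3) [heading=189, draw]
Final: pos=(5.228,18.3), heading=189, 8 segment(s) drawn

Answer: 5.228 18.3 189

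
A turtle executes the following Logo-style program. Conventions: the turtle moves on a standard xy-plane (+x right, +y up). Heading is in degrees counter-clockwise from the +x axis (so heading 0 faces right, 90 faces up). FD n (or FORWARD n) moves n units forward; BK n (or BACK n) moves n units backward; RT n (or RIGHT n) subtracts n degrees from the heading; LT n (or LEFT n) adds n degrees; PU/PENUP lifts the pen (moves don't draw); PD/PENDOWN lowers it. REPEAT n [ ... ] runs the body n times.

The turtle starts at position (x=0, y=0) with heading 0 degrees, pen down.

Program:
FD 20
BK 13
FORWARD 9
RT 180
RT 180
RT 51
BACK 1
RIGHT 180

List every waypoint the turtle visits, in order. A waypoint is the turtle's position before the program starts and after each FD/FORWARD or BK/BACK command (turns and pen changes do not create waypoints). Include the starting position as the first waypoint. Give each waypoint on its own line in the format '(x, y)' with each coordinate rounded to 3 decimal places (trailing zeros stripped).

Answer: (0, 0)
(20, 0)
(7, 0)
(16, 0)
(15.371, 0.777)

Derivation:
Executing turtle program step by step:
Start: pos=(0,0), heading=0, pen down
FD 20: (0,0) -> (20,0) [heading=0, draw]
BK 13: (20,0) -> (7,0) [heading=0, draw]
FD 9: (7,0) -> (16,0) [heading=0, draw]
RT 180: heading 0 -> 180
RT 180: heading 180 -> 0
RT 51: heading 0 -> 309
BK 1: (16,0) -> (15.371,0.777) [heading=309, draw]
RT 180: heading 309 -> 129
Final: pos=(15.371,0.777), heading=129, 4 segment(s) drawn
Waypoints (5 total):
(0, 0)
(20, 0)
(7, 0)
(16, 0)
(15.371, 0.777)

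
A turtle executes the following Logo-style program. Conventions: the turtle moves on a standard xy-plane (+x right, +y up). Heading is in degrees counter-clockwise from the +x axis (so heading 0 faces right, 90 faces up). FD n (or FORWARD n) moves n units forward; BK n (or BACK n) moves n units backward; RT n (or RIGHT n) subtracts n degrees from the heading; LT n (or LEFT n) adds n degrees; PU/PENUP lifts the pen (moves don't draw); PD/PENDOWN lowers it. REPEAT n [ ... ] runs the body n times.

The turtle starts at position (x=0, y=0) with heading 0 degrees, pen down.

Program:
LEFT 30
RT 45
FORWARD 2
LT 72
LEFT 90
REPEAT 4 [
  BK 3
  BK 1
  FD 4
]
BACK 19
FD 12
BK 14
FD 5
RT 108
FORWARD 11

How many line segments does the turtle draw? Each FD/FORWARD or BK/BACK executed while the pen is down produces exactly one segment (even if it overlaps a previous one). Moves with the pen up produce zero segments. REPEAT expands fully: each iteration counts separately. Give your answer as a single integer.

Executing turtle program step by step:
Start: pos=(0,0), heading=0, pen down
LT 30: heading 0 -> 30
RT 45: heading 30 -> 345
FD 2: (0,0) -> (1.932,-0.518) [heading=345, draw]
LT 72: heading 345 -> 57
LT 90: heading 57 -> 147
REPEAT 4 [
  -- iteration 1/4 --
  BK 3: (1.932,-0.518) -> (4.448,-2.152) [heading=147, draw]
  BK 1: (4.448,-2.152) -> (5.287,-2.696) [heading=147, draw]
  FD 4: (5.287,-2.696) -> (1.932,-0.518) [heading=147, draw]
  -- iteration 2/4 --
  BK 3: (1.932,-0.518) -> (4.448,-2.152) [heading=147, draw]
  BK 1: (4.448,-2.152) -> (5.287,-2.696) [heading=147, draw]
  FD 4: (5.287,-2.696) -> (1.932,-0.518) [heading=147, draw]
  -- iteration 3/4 --
  BK 3: (1.932,-0.518) -> (4.448,-2.152) [heading=147, draw]
  BK 1: (4.448,-2.152) -> (5.287,-2.696) [heading=147, draw]
  FD 4: (5.287,-2.696) -> (1.932,-0.518) [heading=147, draw]
  -- iteration 4/4 --
  BK 3: (1.932,-0.518) -> (4.448,-2.152) [heading=147, draw]
  BK 1: (4.448,-2.152) -> (5.287,-2.696) [heading=147, draw]
  FD 4: (5.287,-2.696) -> (1.932,-0.518) [heading=147, draw]
]
BK 19: (1.932,-0.518) -> (17.867,-10.866) [heading=147, draw]
FD 12: (17.867,-10.866) -> (7.803,-4.33) [heading=147, draw]
BK 14: (7.803,-4.33) -> (19.544,-11.955) [heading=147, draw]
FD 5: (19.544,-11.955) -> (15.351,-9.232) [heading=147, draw]
RT 108: heading 147 -> 39
FD 11: (15.351,-9.232) -> (23.899,-2.309) [heading=39, draw]
Final: pos=(23.899,-2.309), heading=39, 18 segment(s) drawn
Segments drawn: 18

Answer: 18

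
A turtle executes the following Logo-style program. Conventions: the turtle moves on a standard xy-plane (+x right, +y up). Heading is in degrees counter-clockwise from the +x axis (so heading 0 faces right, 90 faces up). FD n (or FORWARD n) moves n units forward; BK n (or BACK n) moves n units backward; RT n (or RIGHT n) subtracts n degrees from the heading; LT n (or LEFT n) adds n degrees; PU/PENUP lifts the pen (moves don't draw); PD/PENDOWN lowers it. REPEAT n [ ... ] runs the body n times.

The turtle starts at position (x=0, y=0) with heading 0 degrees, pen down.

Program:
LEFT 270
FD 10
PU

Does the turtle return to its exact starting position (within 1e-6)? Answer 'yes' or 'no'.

Executing turtle program step by step:
Start: pos=(0,0), heading=0, pen down
LT 270: heading 0 -> 270
FD 10: (0,0) -> (0,-10) [heading=270, draw]
PU: pen up
Final: pos=(0,-10), heading=270, 1 segment(s) drawn

Start position: (0, 0)
Final position: (0, -10)
Distance = 10; >= 1e-6 -> NOT closed

Answer: no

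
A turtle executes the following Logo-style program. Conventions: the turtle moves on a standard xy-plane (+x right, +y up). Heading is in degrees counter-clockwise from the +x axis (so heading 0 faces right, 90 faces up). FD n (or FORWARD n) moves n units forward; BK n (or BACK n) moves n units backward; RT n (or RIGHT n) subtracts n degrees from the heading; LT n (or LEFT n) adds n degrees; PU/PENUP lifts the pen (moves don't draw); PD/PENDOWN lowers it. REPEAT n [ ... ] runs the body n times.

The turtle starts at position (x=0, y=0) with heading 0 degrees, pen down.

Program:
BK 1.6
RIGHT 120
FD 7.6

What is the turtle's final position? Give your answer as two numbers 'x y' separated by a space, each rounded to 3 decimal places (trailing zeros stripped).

Executing turtle program step by step:
Start: pos=(0,0), heading=0, pen down
BK 1.6: (0,0) -> (-1.6,0) [heading=0, draw]
RT 120: heading 0 -> 240
FD 7.6: (-1.6,0) -> (-5.4,-6.582) [heading=240, draw]
Final: pos=(-5.4,-6.582), heading=240, 2 segment(s) drawn

Answer: -5.4 -6.582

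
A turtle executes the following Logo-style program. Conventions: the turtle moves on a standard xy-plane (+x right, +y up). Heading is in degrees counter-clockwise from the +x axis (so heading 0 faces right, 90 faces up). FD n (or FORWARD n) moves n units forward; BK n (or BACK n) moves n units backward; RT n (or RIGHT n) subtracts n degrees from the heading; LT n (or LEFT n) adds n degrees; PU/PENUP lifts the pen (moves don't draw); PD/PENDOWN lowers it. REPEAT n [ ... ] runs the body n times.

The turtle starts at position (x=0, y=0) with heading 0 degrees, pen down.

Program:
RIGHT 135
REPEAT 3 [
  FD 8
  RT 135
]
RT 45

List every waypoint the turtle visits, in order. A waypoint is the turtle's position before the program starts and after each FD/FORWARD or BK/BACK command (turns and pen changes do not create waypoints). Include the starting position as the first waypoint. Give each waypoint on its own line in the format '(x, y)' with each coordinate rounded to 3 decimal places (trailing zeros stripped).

Answer: (0, 0)
(-5.657, -5.657)
(-5.657, 2.343)
(0, -3.314)

Derivation:
Executing turtle program step by step:
Start: pos=(0,0), heading=0, pen down
RT 135: heading 0 -> 225
REPEAT 3 [
  -- iteration 1/3 --
  FD 8: (0,0) -> (-5.657,-5.657) [heading=225, draw]
  RT 135: heading 225 -> 90
  -- iteration 2/3 --
  FD 8: (-5.657,-5.657) -> (-5.657,2.343) [heading=90, draw]
  RT 135: heading 90 -> 315
  -- iteration 3/3 --
  FD 8: (-5.657,2.343) -> (0,-3.314) [heading=315, draw]
  RT 135: heading 315 -> 180
]
RT 45: heading 180 -> 135
Final: pos=(0,-3.314), heading=135, 3 segment(s) drawn
Waypoints (4 total):
(0, 0)
(-5.657, -5.657)
(-5.657, 2.343)
(0, -3.314)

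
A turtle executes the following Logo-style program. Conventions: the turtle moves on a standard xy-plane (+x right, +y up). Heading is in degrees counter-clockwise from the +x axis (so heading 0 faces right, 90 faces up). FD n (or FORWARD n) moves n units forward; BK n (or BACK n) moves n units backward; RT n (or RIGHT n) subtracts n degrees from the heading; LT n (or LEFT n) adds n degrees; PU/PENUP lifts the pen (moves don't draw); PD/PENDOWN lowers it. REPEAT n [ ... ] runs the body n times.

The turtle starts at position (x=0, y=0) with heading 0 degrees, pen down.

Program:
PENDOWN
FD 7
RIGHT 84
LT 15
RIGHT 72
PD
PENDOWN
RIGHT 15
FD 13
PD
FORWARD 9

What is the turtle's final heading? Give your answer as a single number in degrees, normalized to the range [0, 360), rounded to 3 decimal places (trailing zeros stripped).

Executing turtle program step by step:
Start: pos=(0,0), heading=0, pen down
PD: pen down
FD 7: (0,0) -> (7,0) [heading=0, draw]
RT 84: heading 0 -> 276
LT 15: heading 276 -> 291
RT 72: heading 291 -> 219
PD: pen down
PD: pen down
RT 15: heading 219 -> 204
FD 13: (7,0) -> (-4.876,-5.288) [heading=204, draw]
PD: pen down
FD 9: (-4.876,-5.288) -> (-13.098,-8.948) [heading=204, draw]
Final: pos=(-13.098,-8.948), heading=204, 3 segment(s) drawn

Answer: 204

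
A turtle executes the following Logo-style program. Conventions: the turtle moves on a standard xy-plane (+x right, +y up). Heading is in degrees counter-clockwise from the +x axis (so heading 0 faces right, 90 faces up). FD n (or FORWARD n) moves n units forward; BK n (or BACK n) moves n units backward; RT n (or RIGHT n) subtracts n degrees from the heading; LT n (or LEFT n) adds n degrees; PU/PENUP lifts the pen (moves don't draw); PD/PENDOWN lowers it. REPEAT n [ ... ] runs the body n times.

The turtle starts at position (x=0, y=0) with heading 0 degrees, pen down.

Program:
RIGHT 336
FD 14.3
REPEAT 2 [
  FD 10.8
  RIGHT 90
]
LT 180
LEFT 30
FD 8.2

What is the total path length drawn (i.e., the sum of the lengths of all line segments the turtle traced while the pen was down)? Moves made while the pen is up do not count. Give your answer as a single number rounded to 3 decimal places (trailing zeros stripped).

Executing turtle program step by step:
Start: pos=(0,0), heading=0, pen down
RT 336: heading 0 -> 24
FD 14.3: (0,0) -> (13.064,5.816) [heading=24, draw]
REPEAT 2 [
  -- iteration 1/2 --
  FD 10.8: (13.064,5.816) -> (22.93,10.209) [heading=24, draw]
  RT 90: heading 24 -> 294
  -- iteration 2/2 --
  FD 10.8: (22.93,10.209) -> (27.323,0.343) [heading=294, draw]
  RT 90: heading 294 -> 204
]
LT 180: heading 204 -> 24
LT 30: heading 24 -> 54
FD 8.2: (27.323,0.343) -> (32.143,6.977) [heading=54, draw]
Final: pos=(32.143,6.977), heading=54, 4 segment(s) drawn

Segment lengths:
  seg 1: (0,0) -> (13.064,5.816), length = 14.3
  seg 2: (13.064,5.816) -> (22.93,10.209), length = 10.8
  seg 3: (22.93,10.209) -> (27.323,0.343), length = 10.8
  seg 4: (27.323,0.343) -> (32.143,6.977), length = 8.2
Total = 44.1

Answer: 44.1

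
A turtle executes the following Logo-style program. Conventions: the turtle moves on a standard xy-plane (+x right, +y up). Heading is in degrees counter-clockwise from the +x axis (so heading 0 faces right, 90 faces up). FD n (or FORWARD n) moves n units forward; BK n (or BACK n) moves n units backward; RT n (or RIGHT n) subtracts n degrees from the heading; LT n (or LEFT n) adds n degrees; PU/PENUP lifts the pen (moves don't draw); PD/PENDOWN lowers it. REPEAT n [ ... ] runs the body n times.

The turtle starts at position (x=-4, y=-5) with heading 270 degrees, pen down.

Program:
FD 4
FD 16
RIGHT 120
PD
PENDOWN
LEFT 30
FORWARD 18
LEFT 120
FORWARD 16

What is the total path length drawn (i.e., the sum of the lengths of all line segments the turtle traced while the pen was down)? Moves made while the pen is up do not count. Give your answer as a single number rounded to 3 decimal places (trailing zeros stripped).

Executing turtle program step by step:
Start: pos=(-4,-5), heading=270, pen down
FD 4: (-4,-5) -> (-4,-9) [heading=270, draw]
FD 16: (-4,-9) -> (-4,-25) [heading=270, draw]
RT 120: heading 270 -> 150
PD: pen down
PD: pen down
LT 30: heading 150 -> 180
FD 18: (-4,-25) -> (-22,-25) [heading=180, draw]
LT 120: heading 180 -> 300
FD 16: (-22,-25) -> (-14,-38.856) [heading=300, draw]
Final: pos=(-14,-38.856), heading=300, 4 segment(s) drawn

Segment lengths:
  seg 1: (-4,-5) -> (-4,-9), length = 4
  seg 2: (-4,-9) -> (-4,-25), length = 16
  seg 3: (-4,-25) -> (-22,-25), length = 18
  seg 4: (-22,-25) -> (-14,-38.856), length = 16
Total = 54

Answer: 54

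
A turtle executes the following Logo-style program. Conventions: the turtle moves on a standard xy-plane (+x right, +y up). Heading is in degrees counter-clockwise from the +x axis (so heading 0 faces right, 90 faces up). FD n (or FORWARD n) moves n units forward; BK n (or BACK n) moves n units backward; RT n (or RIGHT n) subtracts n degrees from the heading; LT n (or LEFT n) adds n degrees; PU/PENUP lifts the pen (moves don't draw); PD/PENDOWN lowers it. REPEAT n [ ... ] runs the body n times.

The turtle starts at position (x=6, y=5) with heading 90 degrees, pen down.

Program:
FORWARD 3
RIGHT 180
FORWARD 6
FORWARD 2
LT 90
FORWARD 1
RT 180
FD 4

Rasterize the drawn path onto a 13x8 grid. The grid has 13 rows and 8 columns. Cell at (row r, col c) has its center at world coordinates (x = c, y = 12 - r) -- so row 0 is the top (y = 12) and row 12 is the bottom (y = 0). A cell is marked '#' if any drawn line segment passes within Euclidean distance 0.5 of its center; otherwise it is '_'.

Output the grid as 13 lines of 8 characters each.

Segment 0: (6,5) -> (6,8)
Segment 1: (6,8) -> (6,2)
Segment 2: (6,2) -> (6,0)
Segment 3: (6,0) -> (7,0)
Segment 4: (7,0) -> (3,-0)

Answer: ________
________
________
________
______#_
______#_
______#_
______#_
______#_
______#_
______#_
______#_
___#####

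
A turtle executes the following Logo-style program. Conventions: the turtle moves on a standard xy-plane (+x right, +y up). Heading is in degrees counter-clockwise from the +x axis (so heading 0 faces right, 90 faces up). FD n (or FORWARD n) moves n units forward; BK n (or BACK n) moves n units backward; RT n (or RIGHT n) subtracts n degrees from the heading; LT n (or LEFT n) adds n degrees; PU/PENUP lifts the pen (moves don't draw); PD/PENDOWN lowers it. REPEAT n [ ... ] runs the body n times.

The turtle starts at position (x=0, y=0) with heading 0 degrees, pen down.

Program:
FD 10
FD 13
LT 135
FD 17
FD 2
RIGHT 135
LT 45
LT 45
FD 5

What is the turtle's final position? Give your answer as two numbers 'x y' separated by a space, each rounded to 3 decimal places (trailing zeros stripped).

Answer: 9.565 18.435

Derivation:
Executing turtle program step by step:
Start: pos=(0,0), heading=0, pen down
FD 10: (0,0) -> (10,0) [heading=0, draw]
FD 13: (10,0) -> (23,0) [heading=0, draw]
LT 135: heading 0 -> 135
FD 17: (23,0) -> (10.979,12.021) [heading=135, draw]
FD 2: (10.979,12.021) -> (9.565,13.435) [heading=135, draw]
RT 135: heading 135 -> 0
LT 45: heading 0 -> 45
LT 45: heading 45 -> 90
FD 5: (9.565,13.435) -> (9.565,18.435) [heading=90, draw]
Final: pos=(9.565,18.435), heading=90, 5 segment(s) drawn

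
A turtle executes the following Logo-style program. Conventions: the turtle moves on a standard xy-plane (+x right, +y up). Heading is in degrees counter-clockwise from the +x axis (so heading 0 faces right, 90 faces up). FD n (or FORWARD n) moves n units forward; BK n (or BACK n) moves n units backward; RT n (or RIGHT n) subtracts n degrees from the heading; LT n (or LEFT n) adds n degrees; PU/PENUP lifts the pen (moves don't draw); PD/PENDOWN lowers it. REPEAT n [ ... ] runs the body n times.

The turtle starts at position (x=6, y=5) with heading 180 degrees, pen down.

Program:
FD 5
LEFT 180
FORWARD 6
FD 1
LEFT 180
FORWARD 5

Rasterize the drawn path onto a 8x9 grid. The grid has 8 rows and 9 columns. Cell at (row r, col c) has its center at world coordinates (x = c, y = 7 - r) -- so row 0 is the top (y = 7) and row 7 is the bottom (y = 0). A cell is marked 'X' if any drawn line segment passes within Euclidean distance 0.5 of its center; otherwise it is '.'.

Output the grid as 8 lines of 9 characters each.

Segment 0: (6,5) -> (1,5)
Segment 1: (1,5) -> (7,5)
Segment 2: (7,5) -> (8,5)
Segment 3: (8,5) -> (3,5)

Answer: .........
.........
.XXXXXXXX
.........
.........
.........
.........
.........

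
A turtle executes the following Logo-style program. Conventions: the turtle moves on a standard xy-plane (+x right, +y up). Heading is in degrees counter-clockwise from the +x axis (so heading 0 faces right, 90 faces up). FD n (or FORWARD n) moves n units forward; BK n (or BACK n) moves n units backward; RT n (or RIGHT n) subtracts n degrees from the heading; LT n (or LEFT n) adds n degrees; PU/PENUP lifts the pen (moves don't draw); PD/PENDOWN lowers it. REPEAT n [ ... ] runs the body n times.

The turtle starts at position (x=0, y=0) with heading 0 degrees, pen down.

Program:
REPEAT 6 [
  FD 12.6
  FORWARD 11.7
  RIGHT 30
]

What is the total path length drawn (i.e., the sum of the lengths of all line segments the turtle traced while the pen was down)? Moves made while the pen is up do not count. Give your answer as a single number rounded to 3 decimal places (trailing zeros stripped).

Executing turtle program step by step:
Start: pos=(0,0), heading=0, pen down
REPEAT 6 [
  -- iteration 1/6 --
  FD 12.6: (0,0) -> (12.6,0) [heading=0, draw]
  FD 11.7: (12.6,0) -> (24.3,0) [heading=0, draw]
  RT 30: heading 0 -> 330
  -- iteration 2/6 --
  FD 12.6: (24.3,0) -> (35.212,-6.3) [heading=330, draw]
  FD 11.7: (35.212,-6.3) -> (45.344,-12.15) [heading=330, draw]
  RT 30: heading 330 -> 300
  -- iteration 3/6 --
  FD 12.6: (45.344,-12.15) -> (51.644,-23.062) [heading=300, draw]
  FD 11.7: (51.644,-23.062) -> (57.494,-33.194) [heading=300, draw]
  RT 30: heading 300 -> 270
  -- iteration 4/6 --
  FD 12.6: (57.494,-33.194) -> (57.494,-45.794) [heading=270, draw]
  FD 11.7: (57.494,-45.794) -> (57.494,-57.494) [heading=270, draw]
  RT 30: heading 270 -> 240
  -- iteration 5/6 --
  FD 12.6: (57.494,-57.494) -> (51.194,-68.406) [heading=240, draw]
  FD 11.7: (51.194,-68.406) -> (45.344,-78.539) [heading=240, draw]
  RT 30: heading 240 -> 210
  -- iteration 6/6 --
  FD 12.6: (45.344,-78.539) -> (34.432,-84.839) [heading=210, draw]
  FD 11.7: (34.432,-84.839) -> (24.3,-90.689) [heading=210, draw]
  RT 30: heading 210 -> 180
]
Final: pos=(24.3,-90.689), heading=180, 12 segment(s) drawn

Segment lengths:
  seg 1: (0,0) -> (12.6,0), length = 12.6
  seg 2: (12.6,0) -> (24.3,0), length = 11.7
  seg 3: (24.3,0) -> (35.212,-6.3), length = 12.6
  seg 4: (35.212,-6.3) -> (45.344,-12.15), length = 11.7
  seg 5: (45.344,-12.15) -> (51.644,-23.062), length = 12.6
  seg 6: (51.644,-23.062) -> (57.494,-33.194), length = 11.7
  seg 7: (57.494,-33.194) -> (57.494,-45.794), length = 12.6
  seg 8: (57.494,-45.794) -> (57.494,-57.494), length = 11.7
  seg 9: (57.494,-57.494) -> (51.194,-68.406), length = 12.6
  seg 10: (51.194,-68.406) -> (45.344,-78.539), length = 11.7
  seg 11: (45.344,-78.539) -> (34.432,-84.839), length = 12.6
  seg 12: (34.432,-84.839) -> (24.3,-90.689), length = 11.7
Total = 145.8

Answer: 145.8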